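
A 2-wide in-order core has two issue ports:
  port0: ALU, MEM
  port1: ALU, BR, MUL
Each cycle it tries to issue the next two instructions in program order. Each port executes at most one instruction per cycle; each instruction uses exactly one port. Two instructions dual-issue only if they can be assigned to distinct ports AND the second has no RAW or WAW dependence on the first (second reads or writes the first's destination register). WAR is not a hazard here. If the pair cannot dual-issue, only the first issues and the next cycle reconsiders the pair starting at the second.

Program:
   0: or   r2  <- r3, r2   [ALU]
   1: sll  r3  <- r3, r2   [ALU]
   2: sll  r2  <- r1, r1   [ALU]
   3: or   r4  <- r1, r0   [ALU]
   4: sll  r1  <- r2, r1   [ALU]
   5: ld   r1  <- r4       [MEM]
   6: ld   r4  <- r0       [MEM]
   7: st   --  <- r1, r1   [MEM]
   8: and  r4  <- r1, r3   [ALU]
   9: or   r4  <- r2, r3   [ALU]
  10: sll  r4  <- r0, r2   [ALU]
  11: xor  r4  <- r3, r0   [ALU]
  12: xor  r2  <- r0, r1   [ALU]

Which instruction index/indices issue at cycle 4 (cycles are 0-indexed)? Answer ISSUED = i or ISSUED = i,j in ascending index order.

c0: i0 or.ALU  RAW r2
c1: i1,i2 sll.ALU;sll.ALU  pair
c2: i3,i4 or.ALU;sll.ALU  pair
c3: i5 ld.MEM  no-port MEM/MEM
c4: i6 ld.MEM  no-port MEM/MEM
c5: i7,i8 st.MEM;and.ALU  pair
c6: i9 or.ALU  WAW r4
c7: i10 sll.ALU  WAW r4
c8: i11,i12 xor.ALU;xor.ALU  pair

ISSUED = 6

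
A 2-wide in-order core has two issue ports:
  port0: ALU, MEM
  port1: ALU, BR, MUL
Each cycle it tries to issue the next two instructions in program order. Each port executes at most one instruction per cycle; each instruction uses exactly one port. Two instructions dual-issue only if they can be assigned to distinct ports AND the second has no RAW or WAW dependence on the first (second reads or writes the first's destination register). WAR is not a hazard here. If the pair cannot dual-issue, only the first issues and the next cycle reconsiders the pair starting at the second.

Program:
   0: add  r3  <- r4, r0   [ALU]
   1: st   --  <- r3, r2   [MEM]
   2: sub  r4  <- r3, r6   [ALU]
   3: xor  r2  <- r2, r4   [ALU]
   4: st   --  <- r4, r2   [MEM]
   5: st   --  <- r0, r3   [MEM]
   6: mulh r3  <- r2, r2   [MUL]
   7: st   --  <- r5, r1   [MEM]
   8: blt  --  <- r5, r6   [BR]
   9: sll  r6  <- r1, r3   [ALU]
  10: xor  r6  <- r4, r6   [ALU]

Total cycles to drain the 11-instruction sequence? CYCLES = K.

CYCLES = 8

0. add.ALU @i0  | RAW r3
1. st.MEM/sub.ALU @i1+i2  | dual
2. xor.ALU @i3  | RAW r2
3. st.MEM @i4  | no-port MEM/MEM
4. st.MEM/mulh.MUL @i5+i6  | dual
5. st.MEM/blt.BR @i7+i8  | dual
6. sll.ALU @i9  | RAW+WAW r6
7. xor.ALU @i10  | tail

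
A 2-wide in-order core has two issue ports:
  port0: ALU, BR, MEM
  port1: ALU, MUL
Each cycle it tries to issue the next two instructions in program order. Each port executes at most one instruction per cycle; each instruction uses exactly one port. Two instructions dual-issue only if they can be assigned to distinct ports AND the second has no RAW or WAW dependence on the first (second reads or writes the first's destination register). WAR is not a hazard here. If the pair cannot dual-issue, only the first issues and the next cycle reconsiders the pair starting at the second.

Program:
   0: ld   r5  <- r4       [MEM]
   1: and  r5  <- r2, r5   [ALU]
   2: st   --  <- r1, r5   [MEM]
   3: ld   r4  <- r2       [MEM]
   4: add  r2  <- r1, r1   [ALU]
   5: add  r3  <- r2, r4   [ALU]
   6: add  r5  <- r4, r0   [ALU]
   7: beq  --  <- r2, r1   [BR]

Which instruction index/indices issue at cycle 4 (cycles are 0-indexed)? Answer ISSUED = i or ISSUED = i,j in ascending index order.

ISSUED = 5,6

#0 head=0: ld i0 RAW+WAW r5
#1 head=1: and i1 RAW r5
#2 head=2: st i2 no-port MEM/MEM
#3 head=3: ld;add i3/i4 2-wide
#4 head=5: add;add i5/i6 2-wide
#5 head=7: beq i7 tail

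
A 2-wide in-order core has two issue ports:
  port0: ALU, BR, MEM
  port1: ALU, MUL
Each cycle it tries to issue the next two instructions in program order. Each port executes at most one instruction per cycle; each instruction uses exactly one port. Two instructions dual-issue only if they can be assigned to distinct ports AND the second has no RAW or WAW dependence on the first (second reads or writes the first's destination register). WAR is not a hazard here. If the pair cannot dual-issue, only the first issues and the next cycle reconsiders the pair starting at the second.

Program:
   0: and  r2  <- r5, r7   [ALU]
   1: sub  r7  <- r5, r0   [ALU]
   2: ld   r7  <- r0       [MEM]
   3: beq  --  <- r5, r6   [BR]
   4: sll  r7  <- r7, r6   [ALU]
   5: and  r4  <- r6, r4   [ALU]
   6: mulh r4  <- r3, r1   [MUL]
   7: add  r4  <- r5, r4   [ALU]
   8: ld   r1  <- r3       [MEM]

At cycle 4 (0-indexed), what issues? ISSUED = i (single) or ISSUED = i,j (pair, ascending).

  cy0 -> i0&i1 (and+sub) 2-wide
  cy1 -> i2 (ld) no-port MEM/BR
  cy2 -> i3&i4 (beq+sll) 2-wide
  cy3 -> i5 (and) WAW r4
  cy4 -> i6 (mulh) RAW+WAW r4
  cy5 -> i7&i8 (add+ld) 2-wide

ISSUED = 6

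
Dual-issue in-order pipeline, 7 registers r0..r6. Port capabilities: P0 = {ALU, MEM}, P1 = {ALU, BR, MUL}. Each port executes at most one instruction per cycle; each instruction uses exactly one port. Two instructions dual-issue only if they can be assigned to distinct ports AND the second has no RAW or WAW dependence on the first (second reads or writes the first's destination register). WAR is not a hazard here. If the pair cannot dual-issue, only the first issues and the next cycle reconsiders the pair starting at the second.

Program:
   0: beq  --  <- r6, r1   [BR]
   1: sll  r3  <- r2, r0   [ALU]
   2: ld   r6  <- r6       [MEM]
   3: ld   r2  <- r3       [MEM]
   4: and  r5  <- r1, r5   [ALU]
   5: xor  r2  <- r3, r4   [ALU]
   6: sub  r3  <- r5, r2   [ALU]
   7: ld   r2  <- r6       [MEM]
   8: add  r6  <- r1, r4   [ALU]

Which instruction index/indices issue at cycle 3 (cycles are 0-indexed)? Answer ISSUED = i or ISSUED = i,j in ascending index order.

ISSUED = 5

t=0 i0&i1:beq sll ; 2-wide
t=1 i2:ld ; no-port MEM/MEM
t=2 i3&i4:ld and ; 2-wide
t=3 i5:xor ; RAW r2
t=4 i6&i7:sub ld ; 2-wide
t=5 i8:add ; tail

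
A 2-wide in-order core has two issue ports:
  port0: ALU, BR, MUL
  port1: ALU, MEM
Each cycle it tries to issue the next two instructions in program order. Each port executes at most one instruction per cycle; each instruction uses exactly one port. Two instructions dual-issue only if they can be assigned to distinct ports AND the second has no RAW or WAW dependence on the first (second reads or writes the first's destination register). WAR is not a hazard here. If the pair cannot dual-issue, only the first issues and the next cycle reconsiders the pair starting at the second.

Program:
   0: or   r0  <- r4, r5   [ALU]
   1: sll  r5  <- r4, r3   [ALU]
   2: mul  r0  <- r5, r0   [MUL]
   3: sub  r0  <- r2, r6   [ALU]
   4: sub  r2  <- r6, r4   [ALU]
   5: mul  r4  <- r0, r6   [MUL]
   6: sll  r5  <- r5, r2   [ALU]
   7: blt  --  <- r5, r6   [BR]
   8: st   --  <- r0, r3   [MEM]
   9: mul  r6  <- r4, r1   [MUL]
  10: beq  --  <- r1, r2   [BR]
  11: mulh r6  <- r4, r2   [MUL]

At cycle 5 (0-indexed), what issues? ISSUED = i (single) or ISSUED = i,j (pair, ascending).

ISSUED = 9

[0] i0/i1  or.ALU/sll.ALU  -- 2-wide
[1] i2  mul.MUL  -- WAW r0
[2] i3/i4  sub.ALU/sub.ALU  -- 2-wide
[3] i5/i6  mul.MUL/sll.ALU  -- 2-wide
[4] i7/i8  blt.BR/st.MEM  -- 2-wide
[5] i9  mul.MUL  -- no-port MUL/BR
[6] i10  beq.BR  -- no-port BR/MUL
[7] i11  mulh.MUL  -- tail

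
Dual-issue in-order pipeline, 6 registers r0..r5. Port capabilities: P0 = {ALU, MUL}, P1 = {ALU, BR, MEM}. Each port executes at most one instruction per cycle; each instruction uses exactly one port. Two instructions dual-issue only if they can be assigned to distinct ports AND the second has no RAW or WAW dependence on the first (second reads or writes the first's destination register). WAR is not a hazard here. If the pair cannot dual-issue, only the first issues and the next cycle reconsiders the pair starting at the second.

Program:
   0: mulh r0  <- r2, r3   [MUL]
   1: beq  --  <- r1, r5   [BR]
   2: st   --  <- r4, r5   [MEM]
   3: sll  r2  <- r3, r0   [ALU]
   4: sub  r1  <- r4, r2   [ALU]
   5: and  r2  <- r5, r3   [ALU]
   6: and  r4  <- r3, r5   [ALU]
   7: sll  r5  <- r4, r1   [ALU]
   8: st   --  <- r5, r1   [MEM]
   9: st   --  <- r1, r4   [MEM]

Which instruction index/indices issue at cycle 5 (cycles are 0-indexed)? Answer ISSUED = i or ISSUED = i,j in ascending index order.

ISSUED = 8

[0] i0,i1  mulh beq  -- 2-wide
[1] i2,i3  st sll  -- 2-wide
[2] i4,i5  sub and  -- 2-wide
[3] i6  and  -- RAW r4
[4] i7  sll  -- RAW r5
[5] i8  st  -- no-port MEM/MEM
[6] i9  st  -- tail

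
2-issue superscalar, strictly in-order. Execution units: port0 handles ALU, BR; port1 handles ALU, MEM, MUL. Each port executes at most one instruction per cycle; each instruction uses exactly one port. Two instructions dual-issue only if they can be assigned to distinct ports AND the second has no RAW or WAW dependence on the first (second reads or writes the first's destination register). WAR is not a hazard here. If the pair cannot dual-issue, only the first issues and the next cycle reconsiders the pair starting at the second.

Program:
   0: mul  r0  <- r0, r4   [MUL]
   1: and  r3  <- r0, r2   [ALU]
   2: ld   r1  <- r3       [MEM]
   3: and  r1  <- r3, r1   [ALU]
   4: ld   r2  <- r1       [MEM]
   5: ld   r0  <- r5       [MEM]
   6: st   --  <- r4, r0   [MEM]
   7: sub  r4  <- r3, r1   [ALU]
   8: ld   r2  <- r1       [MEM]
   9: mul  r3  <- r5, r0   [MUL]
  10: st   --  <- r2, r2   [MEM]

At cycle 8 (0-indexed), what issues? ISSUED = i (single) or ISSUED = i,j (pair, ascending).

ISSUED = 9

0. mul @i0  | RAW r0
1. and @i1  | RAW r3
2. ld @i2  | RAW+WAW r1
3. and @i3  | RAW r1
4. ld @i4  | no-port MEM/MEM
5. ld @i5  | no-port MEM/MEM
6. st+sub @i6&i7  | dual
7. ld @i8  | no-port MEM/MUL
8. mul @i9  | no-port MUL/MEM
9. st @i10  | tail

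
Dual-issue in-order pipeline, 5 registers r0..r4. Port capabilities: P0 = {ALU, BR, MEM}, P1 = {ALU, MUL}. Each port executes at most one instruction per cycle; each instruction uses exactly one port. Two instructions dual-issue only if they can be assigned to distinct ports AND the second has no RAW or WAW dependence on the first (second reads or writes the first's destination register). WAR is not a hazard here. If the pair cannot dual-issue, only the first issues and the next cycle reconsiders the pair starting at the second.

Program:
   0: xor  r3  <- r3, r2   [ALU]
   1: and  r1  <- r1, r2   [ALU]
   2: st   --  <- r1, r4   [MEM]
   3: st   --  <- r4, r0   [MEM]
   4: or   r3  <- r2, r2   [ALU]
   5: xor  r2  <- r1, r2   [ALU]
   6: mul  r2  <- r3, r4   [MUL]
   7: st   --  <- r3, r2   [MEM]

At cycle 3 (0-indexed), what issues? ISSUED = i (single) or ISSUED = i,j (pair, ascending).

ISSUED = 5

0. xor.ALU;and.ALU @i0&i1  | 2-wide
1. st.MEM @i2  | no-port MEM/MEM
2. st.MEM;or.ALU @i3&i4  | 2-wide
3. xor.ALU @i5  | WAW r2
4. mul.MUL @i6  | RAW r2
5. st.MEM @i7  | tail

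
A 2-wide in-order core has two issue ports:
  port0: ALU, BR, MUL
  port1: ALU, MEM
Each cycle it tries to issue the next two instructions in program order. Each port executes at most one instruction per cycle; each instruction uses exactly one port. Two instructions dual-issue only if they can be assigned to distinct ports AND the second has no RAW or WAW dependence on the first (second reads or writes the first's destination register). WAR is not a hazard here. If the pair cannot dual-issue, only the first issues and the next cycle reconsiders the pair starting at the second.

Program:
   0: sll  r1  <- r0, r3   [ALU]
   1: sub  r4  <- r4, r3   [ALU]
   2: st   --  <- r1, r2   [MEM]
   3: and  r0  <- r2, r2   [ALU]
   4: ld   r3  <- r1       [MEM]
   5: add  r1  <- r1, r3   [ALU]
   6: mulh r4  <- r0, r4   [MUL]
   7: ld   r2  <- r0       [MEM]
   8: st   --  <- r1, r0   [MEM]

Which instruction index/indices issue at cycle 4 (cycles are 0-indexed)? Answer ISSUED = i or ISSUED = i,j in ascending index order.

0. sll sub @i0,i1  | pair
1. st and @i2,i3  | pair
2. ld @i4  | RAW r3
3. add mulh @i5,i6  | pair
4. ld @i7  | no-port MEM/MEM
5. st @i8  | tail

ISSUED = 7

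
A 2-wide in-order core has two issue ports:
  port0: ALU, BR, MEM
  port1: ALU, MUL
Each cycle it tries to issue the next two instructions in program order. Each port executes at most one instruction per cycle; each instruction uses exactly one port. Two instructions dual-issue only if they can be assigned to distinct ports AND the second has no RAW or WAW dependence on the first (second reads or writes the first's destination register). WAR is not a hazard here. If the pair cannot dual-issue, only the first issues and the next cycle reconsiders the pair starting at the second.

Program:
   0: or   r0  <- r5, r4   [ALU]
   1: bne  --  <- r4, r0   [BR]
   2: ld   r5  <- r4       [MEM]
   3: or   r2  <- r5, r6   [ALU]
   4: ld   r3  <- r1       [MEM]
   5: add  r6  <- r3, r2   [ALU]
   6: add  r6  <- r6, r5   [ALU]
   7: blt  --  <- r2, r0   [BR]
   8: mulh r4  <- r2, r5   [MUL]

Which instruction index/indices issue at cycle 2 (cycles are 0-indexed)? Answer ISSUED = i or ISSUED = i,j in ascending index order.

ISSUED = 2

[0] i0  or.ALU  -- RAW r0
[1] i1  bne.BR  -- no-port BR/MEM
[2] i2  ld.MEM  -- RAW r5
[3] i3,i4  or.ALU+ld.MEM  -- pair
[4] i5  add.ALU  -- RAW+WAW r6
[5] i6,i7  add.ALU+blt.BR  -- pair
[6] i8  mulh.MUL  -- tail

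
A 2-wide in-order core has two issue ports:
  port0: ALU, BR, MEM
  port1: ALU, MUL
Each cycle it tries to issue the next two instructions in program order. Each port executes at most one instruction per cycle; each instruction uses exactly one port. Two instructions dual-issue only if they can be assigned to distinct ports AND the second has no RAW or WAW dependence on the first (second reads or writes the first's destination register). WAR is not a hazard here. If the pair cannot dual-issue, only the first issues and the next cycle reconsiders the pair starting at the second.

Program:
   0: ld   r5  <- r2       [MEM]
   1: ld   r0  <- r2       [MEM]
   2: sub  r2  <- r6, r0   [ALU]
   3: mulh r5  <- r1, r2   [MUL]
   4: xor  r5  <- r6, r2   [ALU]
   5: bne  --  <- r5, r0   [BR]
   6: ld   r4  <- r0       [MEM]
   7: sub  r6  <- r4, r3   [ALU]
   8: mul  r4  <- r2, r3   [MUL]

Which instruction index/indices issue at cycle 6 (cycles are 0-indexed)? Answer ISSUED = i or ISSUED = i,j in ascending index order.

  cy0 -> i0 (ld.MEM) no-port MEM/MEM
  cy1 -> i1 (ld.MEM) RAW r0
  cy2 -> i2 (sub.ALU) RAW r2
  cy3 -> i3 (mulh.MUL) WAW r5
  cy4 -> i4 (xor.ALU) RAW r5
  cy5 -> i5 (bne.BR) no-port BR/MEM
  cy6 -> i6 (ld.MEM) RAW r4
  cy7 -> i7,i8 (sub.ALU/mul.MUL) dual

ISSUED = 6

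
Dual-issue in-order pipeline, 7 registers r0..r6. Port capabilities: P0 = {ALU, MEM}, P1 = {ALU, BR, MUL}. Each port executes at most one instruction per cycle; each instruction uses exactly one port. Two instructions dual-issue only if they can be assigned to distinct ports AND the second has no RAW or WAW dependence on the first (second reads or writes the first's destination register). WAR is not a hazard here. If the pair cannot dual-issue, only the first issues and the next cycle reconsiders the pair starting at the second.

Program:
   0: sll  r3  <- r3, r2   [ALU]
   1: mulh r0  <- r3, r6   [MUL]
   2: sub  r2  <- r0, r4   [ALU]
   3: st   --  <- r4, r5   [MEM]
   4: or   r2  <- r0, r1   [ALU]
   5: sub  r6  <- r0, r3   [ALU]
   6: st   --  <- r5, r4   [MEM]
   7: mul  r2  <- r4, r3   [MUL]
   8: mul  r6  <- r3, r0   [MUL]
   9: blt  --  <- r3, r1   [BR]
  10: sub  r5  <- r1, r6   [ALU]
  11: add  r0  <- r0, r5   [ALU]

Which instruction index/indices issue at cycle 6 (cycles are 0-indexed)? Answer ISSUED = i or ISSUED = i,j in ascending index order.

ISSUED = 9,10

#0 head=0: sll.ALU i0 RAW r3
#1 head=1: mulh.MUL i1 RAW r0
#2 head=2: sub.ALU;st.MEM i2&i3 dual
#3 head=4: or.ALU;sub.ALU i4&i5 dual
#4 head=6: st.MEM;mul.MUL i6&i7 dual
#5 head=8: mul.MUL i8 no-port MUL/BR
#6 head=9: blt.BR;sub.ALU i9&i10 dual
#7 head=11: add.ALU i11 tail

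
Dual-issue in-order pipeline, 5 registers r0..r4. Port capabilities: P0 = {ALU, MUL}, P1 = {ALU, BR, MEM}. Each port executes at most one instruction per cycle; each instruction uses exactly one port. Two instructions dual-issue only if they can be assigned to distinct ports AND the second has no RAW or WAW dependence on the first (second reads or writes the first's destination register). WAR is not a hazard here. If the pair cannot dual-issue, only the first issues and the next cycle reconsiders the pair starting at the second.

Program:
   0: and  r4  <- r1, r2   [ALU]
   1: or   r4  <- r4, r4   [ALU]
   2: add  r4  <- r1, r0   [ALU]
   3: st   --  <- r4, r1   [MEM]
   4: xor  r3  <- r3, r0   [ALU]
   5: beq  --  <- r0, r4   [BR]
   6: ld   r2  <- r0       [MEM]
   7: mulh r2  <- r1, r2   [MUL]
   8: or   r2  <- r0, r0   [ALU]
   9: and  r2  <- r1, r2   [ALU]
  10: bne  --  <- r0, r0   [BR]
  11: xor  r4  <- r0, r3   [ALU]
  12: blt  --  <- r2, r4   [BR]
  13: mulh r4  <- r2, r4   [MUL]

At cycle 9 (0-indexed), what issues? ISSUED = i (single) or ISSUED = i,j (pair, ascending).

ISSUED = 11

0. and @i0  | RAW+WAW r4
1. or @i1  | WAW r4
2. add @i2  | RAW r4
3. st/xor @i3/i4  | 2-wide
4. beq @i5  | no-port BR/MEM
5. ld @i6  | RAW+WAW r2
6. mulh @i7  | WAW r2
7. or @i8  | RAW+WAW r2
8. and/bne @i9/i10  | 2-wide
9. xor @i11  | RAW r4
10. blt/mulh @i12/i13  | 2-wide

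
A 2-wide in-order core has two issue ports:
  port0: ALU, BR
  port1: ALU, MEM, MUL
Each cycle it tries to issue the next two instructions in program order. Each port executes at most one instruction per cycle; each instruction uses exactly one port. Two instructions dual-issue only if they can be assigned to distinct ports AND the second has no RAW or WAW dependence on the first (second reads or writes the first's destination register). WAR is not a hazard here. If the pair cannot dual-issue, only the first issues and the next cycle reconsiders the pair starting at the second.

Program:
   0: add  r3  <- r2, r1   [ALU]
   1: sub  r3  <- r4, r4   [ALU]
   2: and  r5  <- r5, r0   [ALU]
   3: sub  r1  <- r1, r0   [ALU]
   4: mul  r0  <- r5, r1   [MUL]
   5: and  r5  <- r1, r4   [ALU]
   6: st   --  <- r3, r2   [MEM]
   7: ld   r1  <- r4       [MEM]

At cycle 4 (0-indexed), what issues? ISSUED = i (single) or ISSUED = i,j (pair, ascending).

ISSUED = 6

  cy0 -> i0 (add) WAW r3
  cy1 -> i1+i2 (sub/and) dual
  cy2 -> i3 (sub) RAW r1
  cy3 -> i4+i5 (mul/and) dual
  cy4 -> i6 (st) no-port MEM/MEM
  cy5 -> i7 (ld) tail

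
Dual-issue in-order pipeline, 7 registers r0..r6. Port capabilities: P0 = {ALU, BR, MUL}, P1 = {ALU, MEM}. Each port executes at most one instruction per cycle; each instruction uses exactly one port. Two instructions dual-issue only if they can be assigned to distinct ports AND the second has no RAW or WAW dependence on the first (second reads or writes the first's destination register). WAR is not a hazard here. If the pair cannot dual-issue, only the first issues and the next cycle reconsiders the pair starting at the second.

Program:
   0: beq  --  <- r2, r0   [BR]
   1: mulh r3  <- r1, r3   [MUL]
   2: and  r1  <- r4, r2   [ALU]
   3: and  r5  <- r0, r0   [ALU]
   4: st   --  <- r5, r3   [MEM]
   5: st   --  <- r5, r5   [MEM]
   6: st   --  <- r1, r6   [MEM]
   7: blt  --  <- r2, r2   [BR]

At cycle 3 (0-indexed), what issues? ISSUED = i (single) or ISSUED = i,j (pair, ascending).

ISSUED = 4

0. beq.BR @i0  | no-port BR/MUL
1. mulh.MUL;and.ALU @i1,i2  | pair
2. and.ALU @i3  | RAW r5
3. st.MEM @i4  | no-port MEM/MEM
4. st.MEM @i5  | no-port MEM/MEM
5. st.MEM;blt.BR @i6,i7  | pair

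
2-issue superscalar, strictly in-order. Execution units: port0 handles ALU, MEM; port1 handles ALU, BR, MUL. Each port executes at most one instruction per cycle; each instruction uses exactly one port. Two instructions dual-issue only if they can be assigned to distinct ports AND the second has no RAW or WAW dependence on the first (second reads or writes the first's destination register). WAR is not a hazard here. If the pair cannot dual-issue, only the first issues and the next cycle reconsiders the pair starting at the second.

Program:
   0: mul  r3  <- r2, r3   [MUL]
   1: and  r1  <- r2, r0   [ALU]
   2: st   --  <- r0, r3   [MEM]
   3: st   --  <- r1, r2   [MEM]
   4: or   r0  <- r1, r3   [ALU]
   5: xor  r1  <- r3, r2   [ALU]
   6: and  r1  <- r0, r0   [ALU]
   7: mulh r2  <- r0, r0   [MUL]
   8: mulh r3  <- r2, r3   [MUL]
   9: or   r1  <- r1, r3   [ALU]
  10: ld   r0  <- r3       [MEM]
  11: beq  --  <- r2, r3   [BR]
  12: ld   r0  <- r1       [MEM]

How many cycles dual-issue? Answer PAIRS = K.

PAIRS = 5

  cy0 -> i0&i1 (mul.MUL;and.ALU) 2-wide
  cy1 -> i2 (st.MEM) no-port MEM/MEM
  cy2 -> i3&i4 (st.MEM;or.ALU) 2-wide
  cy3 -> i5 (xor.ALU) WAW r1
  cy4 -> i6&i7 (and.ALU;mulh.MUL) 2-wide
  cy5 -> i8 (mulh.MUL) RAW r3
  cy6 -> i9&i10 (or.ALU;ld.MEM) 2-wide
  cy7 -> i11&i12 (beq.BR;ld.MEM) 2-wide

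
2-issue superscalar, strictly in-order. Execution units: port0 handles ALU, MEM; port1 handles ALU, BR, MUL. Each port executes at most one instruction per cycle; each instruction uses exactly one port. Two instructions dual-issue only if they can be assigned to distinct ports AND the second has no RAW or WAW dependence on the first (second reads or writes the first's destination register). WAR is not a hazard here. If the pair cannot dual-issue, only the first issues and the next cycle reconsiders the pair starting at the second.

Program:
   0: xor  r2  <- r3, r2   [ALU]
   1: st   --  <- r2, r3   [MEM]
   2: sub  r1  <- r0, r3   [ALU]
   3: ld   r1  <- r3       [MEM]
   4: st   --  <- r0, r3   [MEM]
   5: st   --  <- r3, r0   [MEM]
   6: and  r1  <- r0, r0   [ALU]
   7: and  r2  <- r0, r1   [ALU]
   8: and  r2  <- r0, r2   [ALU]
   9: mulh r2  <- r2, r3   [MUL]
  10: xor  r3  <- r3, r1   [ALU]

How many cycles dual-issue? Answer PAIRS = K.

[0] i0  xor  -- RAW r2
[1] i1,i2  st+sub  -- pair
[2] i3  ld  -- no-port MEM/MEM
[3] i4  st  -- no-port MEM/MEM
[4] i5,i6  st+and  -- pair
[5] i7  and  -- RAW+WAW r2
[6] i8  and  -- RAW+WAW r2
[7] i9,i10  mulh+xor  -- pair

PAIRS = 3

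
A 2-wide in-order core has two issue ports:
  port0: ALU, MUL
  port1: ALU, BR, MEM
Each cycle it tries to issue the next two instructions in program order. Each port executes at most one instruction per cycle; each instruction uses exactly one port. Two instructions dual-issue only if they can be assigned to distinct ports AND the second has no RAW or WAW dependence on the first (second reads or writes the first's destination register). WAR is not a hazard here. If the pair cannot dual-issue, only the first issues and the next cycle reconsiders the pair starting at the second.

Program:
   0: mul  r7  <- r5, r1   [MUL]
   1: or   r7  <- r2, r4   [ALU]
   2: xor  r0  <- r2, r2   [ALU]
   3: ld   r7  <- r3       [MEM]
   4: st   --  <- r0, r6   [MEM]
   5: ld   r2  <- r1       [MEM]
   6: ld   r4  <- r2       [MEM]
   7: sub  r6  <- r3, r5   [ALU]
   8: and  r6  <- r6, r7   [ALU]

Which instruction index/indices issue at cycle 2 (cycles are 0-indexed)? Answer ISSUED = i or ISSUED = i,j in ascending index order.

ISSUED = 3

  cy0 -> i0 (mul) WAW r7
  cy1 -> i1,i2 (or+xor) dual
  cy2 -> i3 (ld) no-port MEM/MEM
  cy3 -> i4 (st) no-port MEM/MEM
  cy4 -> i5 (ld) no-port MEM/MEM
  cy5 -> i6,i7 (ld+sub) dual
  cy6 -> i8 (and) tail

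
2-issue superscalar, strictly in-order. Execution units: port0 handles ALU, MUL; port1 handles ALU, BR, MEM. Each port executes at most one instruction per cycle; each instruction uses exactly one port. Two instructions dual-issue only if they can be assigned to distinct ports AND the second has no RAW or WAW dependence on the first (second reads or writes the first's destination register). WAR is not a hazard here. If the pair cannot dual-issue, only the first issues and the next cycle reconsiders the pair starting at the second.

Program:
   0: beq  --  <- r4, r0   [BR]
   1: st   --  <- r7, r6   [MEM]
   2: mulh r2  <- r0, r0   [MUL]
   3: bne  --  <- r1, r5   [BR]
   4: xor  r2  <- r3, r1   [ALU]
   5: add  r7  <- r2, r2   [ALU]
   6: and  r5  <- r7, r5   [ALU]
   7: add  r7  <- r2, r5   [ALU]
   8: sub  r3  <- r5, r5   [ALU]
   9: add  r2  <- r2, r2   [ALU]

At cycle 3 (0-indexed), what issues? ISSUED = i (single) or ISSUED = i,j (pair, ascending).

0. beq.BR @i0  | no-port BR/MEM
1. st.MEM/mulh.MUL @i1+i2  | 2-wide
2. bne.BR/xor.ALU @i3+i4  | 2-wide
3. add.ALU @i5  | RAW r7
4. and.ALU @i6  | RAW r5
5. add.ALU/sub.ALU @i7+i8  | 2-wide
6. add.ALU @i9  | tail

ISSUED = 5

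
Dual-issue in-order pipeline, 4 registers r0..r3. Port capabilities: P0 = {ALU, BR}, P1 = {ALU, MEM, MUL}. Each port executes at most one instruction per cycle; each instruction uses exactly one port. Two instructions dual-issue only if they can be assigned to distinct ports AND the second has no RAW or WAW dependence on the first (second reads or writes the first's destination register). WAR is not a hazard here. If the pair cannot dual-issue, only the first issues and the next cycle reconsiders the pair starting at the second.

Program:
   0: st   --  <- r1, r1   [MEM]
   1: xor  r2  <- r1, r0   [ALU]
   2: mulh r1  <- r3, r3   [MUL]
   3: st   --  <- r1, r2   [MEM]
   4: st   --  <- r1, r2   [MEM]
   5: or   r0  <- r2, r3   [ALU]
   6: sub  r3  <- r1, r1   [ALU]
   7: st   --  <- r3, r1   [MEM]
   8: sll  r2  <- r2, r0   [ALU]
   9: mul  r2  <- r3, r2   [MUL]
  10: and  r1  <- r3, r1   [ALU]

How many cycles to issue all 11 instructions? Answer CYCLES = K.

CYCLES = 7

t=0 i0,i1:st.MEM xor.ALU ; 2-wide
t=1 i2:mulh.MUL ; no-port MUL/MEM
t=2 i3:st.MEM ; no-port MEM/MEM
t=3 i4,i5:st.MEM or.ALU ; 2-wide
t=4 i6:sub.ALU ; RAW r3
t=5 i7,i8:st.MEM sll.ALU ; 2-wide
t=6 i9,i10:mul.MUL and.ALU ; 2-wide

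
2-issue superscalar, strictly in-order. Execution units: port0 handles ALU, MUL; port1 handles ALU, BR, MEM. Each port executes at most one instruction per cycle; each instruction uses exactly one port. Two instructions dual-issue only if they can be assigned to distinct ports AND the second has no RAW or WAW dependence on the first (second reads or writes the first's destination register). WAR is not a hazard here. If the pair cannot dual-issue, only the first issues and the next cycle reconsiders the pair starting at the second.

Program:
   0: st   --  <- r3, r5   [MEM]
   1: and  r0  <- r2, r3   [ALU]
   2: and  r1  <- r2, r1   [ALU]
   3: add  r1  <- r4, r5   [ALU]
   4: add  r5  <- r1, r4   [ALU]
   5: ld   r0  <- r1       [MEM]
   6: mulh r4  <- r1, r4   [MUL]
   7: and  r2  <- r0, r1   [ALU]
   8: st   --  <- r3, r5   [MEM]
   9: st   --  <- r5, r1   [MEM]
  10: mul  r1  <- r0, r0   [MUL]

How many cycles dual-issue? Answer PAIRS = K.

PAIRS = 4

t=0 i0,i1:st.MEM and.ALU ; dual
t=1 i2:and.ALU ; WAW r1
t=2 i3:add.ALU ; RAW r1
t=3 i4,i5:add.ALU ld.MEM ; dual
t=4 i6,i7:mulh.MUL and.ALU ; dual
t=5 i8:st.MEM ; no-port MEM/MEM
t=6 i9,i10:st.MEM mul.MUL ; dual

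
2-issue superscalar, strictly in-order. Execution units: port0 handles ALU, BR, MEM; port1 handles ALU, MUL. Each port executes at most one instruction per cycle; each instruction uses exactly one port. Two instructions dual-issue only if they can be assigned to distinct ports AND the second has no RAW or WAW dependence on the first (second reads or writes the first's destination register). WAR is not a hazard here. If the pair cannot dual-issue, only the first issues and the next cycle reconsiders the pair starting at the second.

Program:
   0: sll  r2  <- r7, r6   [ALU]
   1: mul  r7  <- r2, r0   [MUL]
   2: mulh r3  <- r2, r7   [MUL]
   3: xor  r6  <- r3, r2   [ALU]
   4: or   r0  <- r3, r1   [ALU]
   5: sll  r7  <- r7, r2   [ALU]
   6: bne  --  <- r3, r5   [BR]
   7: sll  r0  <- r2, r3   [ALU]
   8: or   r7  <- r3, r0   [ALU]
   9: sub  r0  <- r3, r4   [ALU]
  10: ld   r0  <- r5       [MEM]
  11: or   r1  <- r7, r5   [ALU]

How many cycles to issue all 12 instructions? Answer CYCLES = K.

c0: i0 sll.ALU  RAW r2
c1: i1 mul.MUL  no-port MUL/MUL
c2: i2 mulh.MUL  RAW r3
c3: i3+i4 xor.ALU or.ALU  pair
c4: i5+i6 sll.ALU bne.BR  pair
c5: i7 sll.ALU  RAW r0
c6: i8+i9 or.ALU sub.ALU  pair
c7: i10+i11 ld.MEM or.ALU  pair

CYCLES = 8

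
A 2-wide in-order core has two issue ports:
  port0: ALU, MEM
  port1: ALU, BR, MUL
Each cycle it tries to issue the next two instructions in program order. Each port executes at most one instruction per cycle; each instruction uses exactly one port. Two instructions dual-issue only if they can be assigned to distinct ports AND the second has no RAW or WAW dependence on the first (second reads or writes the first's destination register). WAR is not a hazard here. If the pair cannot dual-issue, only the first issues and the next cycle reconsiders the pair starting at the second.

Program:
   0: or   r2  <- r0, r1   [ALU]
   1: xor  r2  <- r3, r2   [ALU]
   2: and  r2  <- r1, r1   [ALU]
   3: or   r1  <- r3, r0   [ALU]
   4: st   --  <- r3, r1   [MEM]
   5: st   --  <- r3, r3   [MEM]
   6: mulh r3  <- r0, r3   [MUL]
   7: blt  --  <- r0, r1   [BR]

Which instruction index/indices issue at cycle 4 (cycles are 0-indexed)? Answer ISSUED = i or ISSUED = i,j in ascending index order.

ISSUED = 5,6

#0 head=0: or i0 RAW+WAW r2
#1 head=1: xor i1 WAW r2
#2 head=2: and;or i2,i3 pair
#3 head=4: st i4 no-port MEM/MEM
#4 head=5: st;mulh i5,i6 pair
#5 head=7: blt i7 tail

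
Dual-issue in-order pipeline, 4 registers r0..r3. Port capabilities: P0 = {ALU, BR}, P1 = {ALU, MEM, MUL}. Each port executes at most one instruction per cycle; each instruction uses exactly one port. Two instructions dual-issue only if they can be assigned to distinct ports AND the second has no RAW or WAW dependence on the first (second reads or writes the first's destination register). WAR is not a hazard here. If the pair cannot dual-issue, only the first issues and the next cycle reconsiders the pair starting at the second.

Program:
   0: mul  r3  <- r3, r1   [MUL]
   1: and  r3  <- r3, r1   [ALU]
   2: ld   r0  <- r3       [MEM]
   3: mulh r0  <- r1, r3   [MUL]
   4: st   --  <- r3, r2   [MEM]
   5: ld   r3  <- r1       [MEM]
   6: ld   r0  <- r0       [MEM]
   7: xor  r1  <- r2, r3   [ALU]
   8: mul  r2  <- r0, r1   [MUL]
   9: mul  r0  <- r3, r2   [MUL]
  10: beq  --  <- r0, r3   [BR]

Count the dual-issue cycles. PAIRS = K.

[0] i0  mul.MUL  -- RAW+WAW r3
[1] i1  and.ALU  -- RAW r3
[2] i2  ld.MEM  -- no-port MEM/MUL
[3] i3  mulh.MUL  -- no-port MUL/MEM
[4] i4  st.MEM  -- no-port MEM/MEM
[5] i5  ld.MEM  -- no-port MEM/MEM
[6] i6&i7  ld.MEM+xor.ALU  -- dual
[7] i8  mul.MUL  -- no-port MUL/MUL
[8] i9  mul.MUL  -- RAW r0
[9] i10  beq.BR  -- tail

PAIRS = 1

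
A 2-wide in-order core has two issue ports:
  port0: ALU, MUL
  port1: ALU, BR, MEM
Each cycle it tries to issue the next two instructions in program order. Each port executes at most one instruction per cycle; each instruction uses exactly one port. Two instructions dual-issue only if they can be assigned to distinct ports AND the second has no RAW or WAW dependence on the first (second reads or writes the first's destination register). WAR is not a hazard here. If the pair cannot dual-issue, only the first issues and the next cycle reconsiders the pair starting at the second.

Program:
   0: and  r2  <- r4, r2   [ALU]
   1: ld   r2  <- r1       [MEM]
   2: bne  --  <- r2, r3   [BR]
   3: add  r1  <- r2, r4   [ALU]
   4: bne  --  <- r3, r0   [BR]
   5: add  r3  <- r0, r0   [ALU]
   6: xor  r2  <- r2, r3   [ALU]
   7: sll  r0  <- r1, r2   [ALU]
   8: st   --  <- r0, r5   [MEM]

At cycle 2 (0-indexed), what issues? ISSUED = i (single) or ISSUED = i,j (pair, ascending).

ISSUED = 2,3

[0] i0  and  -- WAW r2
[1] i1  ld  -- no-port MEM/BR
[2] i2&i3  bne+add  -- pair
[3] i4&i5  bne+add  -- pair
[4] i6  xor  -- RAW r2
[5] i7  sll  -- RAW r0
[6] i8  st  -- tail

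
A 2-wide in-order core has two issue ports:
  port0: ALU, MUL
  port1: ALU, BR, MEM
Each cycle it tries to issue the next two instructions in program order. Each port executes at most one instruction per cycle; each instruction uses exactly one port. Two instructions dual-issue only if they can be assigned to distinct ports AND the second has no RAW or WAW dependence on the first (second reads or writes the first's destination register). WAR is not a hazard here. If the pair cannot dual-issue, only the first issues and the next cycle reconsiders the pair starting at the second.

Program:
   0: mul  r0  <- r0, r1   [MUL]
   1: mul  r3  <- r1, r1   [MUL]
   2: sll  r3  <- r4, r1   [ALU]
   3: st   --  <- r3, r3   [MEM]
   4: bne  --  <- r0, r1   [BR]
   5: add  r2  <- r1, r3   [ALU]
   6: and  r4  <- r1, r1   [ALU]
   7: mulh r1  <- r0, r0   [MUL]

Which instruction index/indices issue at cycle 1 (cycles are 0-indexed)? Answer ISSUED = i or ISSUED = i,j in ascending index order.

ISSUED = 1

[0] i0  mul  -- no-port MUL/MUL
[1] i1  mul  -- WAW r3
[2] i2  sll  -- RAW r3
[3] i3  st  -- no-port MEM/BR
[4] i4+i5  bne+add  -- dual
[5] i6+i7  and+mulh  -- dual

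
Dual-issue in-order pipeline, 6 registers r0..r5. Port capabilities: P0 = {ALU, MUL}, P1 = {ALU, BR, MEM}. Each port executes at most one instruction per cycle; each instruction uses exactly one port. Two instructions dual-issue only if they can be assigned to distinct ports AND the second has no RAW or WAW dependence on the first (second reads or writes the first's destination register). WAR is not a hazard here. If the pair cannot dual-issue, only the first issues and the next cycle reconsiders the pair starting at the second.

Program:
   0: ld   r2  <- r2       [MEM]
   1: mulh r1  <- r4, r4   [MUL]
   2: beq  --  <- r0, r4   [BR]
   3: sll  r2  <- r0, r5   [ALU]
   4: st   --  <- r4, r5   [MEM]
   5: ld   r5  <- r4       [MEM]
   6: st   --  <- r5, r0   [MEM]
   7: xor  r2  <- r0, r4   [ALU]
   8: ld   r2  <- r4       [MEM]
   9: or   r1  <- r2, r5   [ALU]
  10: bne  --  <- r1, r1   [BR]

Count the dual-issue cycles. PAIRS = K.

c0: i0,i1 ld.MEM/mulh.MUL  pair
c1: i2,i3 beq.BR/sll.ALU  pair
c2: i4 st.MEM  no-port MEM/MEM
c3: i5 ld.MEM  no-port MEM/MEM
c4: i6,i7 st.MEM/xor.ALU  pair
c5: i8 ld.MEM  RAW r2
c6: i9 or.ALU  RAW r1
c7: i10 bne.BR  tail

PAIRS = 3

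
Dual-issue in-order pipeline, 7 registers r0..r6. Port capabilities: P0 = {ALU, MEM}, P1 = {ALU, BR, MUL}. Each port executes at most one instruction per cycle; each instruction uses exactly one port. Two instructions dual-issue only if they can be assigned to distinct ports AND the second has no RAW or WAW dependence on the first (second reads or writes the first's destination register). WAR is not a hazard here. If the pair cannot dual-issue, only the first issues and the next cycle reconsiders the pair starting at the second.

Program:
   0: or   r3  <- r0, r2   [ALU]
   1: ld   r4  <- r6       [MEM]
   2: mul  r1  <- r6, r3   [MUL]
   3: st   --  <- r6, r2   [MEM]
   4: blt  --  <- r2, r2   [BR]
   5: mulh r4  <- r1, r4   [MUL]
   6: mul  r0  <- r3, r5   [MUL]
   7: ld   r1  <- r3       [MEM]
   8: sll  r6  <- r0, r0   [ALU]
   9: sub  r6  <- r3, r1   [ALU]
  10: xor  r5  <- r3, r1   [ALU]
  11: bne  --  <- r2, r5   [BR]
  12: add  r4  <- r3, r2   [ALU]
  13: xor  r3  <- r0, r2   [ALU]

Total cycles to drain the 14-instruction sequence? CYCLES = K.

[0] i0&i1  or.ALU;ld.MEM  -- pair
[1] i2&i3  mul.MUL;st.MEM  -- pair
[2] i4  blt.BR  -- no-port BR/MUL
[3] i5  mulh.MUL  -- no-port MUL/MUL
[4] i6&i7  mul.MUL;ld.MEM  -- pair
[5] i8  sll.ALU  -- WAW r6
[6] i9&i10  sub.ALU;xor.ALU  -- pair
[7] i11&i12  bne.BR;add.ALU  -- pair
[8] i13  xor.ALU  -- tail

CYCLES = 9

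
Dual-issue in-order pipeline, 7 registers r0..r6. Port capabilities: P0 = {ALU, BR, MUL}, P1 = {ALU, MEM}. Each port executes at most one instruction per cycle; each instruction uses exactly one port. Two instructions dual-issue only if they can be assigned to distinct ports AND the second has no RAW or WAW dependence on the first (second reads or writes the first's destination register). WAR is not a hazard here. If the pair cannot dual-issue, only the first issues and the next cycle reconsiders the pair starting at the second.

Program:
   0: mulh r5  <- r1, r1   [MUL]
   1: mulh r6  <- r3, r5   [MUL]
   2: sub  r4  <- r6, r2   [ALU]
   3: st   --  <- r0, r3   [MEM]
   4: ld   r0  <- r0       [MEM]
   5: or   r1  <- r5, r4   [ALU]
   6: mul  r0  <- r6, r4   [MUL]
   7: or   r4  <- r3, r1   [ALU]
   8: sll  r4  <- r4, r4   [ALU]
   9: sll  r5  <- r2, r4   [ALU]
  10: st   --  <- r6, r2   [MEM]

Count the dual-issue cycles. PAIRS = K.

PAIRS = 4

#0 head=0: mulh i0 no-port MUL/MUL
#1 head=1: mulh i1 RAW r6
#2 head=2: sub;st i2+i3 pair
#3 head=4: ld;or i4+i5 pair
#4 head=6: mul;or i6+i7 pair
#5 head=8: sll i8 RAW r4
#6 head=9: sll;st i9+i10 pair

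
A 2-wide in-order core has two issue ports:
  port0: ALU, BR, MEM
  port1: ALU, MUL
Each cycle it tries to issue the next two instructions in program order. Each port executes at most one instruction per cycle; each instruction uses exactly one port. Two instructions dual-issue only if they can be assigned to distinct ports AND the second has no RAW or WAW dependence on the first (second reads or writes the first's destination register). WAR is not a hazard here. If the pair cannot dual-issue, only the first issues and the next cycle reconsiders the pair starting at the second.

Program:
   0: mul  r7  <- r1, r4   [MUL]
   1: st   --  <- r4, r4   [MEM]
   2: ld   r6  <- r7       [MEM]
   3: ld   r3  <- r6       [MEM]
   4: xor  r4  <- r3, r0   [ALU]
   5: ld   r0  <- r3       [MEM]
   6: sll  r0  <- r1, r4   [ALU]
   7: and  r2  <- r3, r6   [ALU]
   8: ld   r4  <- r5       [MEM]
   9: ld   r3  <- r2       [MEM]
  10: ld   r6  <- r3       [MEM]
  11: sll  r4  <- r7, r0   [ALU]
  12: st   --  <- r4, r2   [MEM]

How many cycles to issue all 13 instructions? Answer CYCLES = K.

CYCLES = 9

0. mul/st @i0/i1  | 2-wide
1. ld @i2  | no-port MEM/MEM
2. ld @i3  | RAW r3
3. xor/ld @i4/i5  | 2-wide
4. sll/and @i6/i7  | 2-wide
5. ld @i8  | no-port MEM/MEM
6. ld @i9  | no-port MEM/MEM
7. ld/sll @i10/i11  | 2-wide
8. st @i12  | tail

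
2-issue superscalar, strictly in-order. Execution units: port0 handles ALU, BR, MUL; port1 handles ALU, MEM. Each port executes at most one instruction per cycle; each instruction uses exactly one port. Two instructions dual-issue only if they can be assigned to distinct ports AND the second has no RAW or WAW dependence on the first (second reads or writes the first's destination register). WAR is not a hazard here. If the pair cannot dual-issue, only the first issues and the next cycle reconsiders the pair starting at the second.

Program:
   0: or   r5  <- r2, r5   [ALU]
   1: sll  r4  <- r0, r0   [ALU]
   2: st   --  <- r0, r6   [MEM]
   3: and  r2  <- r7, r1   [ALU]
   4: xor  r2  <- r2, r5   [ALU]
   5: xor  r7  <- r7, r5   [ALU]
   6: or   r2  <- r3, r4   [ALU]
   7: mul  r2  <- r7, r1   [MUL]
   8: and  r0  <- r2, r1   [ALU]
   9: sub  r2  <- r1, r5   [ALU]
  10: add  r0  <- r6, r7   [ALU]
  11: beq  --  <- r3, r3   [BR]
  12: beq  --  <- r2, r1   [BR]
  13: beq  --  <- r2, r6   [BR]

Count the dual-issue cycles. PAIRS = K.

c0: i0/i1 or.ALU;sll.ALU  2-wide
c1: i2/i3 st.MEM;and.ALU  2-wide
c2: i4/i5 xor.ALU;xor.ALU  2-wide
c3: i6 or.ALU  WAW r2
c4: i7 mul.MUL  RAW r2
c5: i8/i9 and.ALU;sub.ALU  2-wide
c6: i10/i11 add.ALU;beq.BR  2-wide
c7: i12 beq.BR  no-port BR/BR
c8: i13 beq.BR  tail

PAIRS = 5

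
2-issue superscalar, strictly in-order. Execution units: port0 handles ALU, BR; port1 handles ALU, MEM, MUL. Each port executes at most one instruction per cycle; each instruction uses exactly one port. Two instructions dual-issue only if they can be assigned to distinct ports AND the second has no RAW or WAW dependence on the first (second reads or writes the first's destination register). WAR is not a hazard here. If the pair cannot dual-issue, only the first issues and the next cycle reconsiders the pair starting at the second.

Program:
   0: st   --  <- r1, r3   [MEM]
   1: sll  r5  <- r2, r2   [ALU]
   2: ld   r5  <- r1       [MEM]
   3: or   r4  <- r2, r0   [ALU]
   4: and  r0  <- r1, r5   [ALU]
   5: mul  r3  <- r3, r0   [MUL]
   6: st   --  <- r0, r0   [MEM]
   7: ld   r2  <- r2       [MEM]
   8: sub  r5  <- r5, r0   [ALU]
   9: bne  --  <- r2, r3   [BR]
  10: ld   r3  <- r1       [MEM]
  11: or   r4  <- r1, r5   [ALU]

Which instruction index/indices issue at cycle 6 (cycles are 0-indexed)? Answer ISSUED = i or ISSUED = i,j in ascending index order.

t=0 i0+i1:st;sll ; 2-wide
t=1 i2+i3:ld;or ; 2-wide
t=2 i4:and ; RAW r0
t=3 i5:mul ; no-port MUL/MEM
t=4 i6:st ; no-port MEM/MEM
t=5 i7+i8:ld;sub ; 2-wide
t=6 i9+i10:bne;ld ; 2-wide
t=7 i11:or ; tail

ISSUED = 9,10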